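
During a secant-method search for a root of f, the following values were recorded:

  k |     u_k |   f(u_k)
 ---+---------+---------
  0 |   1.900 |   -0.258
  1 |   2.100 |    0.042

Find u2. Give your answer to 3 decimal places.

2.072

u2 = 2.100 − 0.042·(2.100 − 1.900) / (0.042 − (-0.258))
   = 2.100 − (0.00840)/(0.30000) = 2.07200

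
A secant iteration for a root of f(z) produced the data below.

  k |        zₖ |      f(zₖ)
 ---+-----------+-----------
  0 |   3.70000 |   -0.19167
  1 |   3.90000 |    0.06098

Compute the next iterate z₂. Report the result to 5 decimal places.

z₂ = 3.90000 − 0.06098·(3.90000 − 3.70000) / (0.06098 − (-0.19167))
   = 3.90000 − (0.0121960)/(0.2526500) = 3.8517277

3.85173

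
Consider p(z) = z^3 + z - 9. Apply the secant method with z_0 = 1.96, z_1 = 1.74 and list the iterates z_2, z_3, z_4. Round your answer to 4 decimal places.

1.9166, 1.9205, 1.9202

p(1.96) = 0.489536, p(1.74) = -1.991976
z_2 = 1.740000 − (-1.991976)·(1.740000 − 1.960000) / (-1.991976 − 0.489536) = 1.740000 − (0.438235)/(-2.481512) = 1.916600
p(1.916600) = -0.043048
z_3 = 1.916600 − (-0.043048)·(1.916600 − 1.740000) / (-0.043048 − (-1.991976)) = 1.916600 − (-0.007602)/(1.948928) = 1.920501
p(1.920501) = 0.003927
z_4 = 1.920501 − 0.003927·(1.920501 − 1.916600) / (0.003927 − (-0.043048)) = 1.920501 − (0.000015)/(0.046975) = 1.920175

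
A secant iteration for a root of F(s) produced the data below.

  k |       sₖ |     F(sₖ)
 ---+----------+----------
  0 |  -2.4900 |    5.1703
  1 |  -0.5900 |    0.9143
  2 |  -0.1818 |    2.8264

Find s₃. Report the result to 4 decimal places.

-0.7852

s₃ = -0.1818 − 2.8264·(-0.1818 − (-0.5900)) / (2.8264 − 0.9143)
   = -0.1818 − (1.153736)/(1.912100) = -0.785187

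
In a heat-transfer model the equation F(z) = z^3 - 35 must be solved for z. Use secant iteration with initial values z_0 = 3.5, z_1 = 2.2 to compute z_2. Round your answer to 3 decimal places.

F(3.5) = 7.87500, F(2.2) = -24.35200
z_2 = 2.20000 − (-24.35200)·(2.20000 − 3.50000) / (-24.35200 − 7.87500) = 2.20000 − (31.65760)/(-32.22700) = 3.18233

3.182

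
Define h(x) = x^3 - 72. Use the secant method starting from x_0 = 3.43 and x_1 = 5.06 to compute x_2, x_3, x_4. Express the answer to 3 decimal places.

4.008, 4.131, 4.161

h(3.43) = -31.64639, h(5.06) = 57.55422
x_2 = 5.06000 − 57.55422·(5.06000 − 3.43000) / (57.55422 − (-31.64639)) = 5.06000 − (93.81337)/(89.20061) = 4.00829
h(4.00829) = -7.60136
x_3 = 4.00829 − (-7.60136)·(4.00829 − 5.06000) / (-7.60136 − 57.55422) = 4.00829 − (7.99445)/(-65.15558) = 4.13099
h(4.13099) = -1.50456
x_4 = 4.13099 − (-1.50456)·(4.13099 − 4.00829) / (-1.50456 − (-7.60136)) = 4.13099 − (-0.18461)/(6.09680) = 4.16126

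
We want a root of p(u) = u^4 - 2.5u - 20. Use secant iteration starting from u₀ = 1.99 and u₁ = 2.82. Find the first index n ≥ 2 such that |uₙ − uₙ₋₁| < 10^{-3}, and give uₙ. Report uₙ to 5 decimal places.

n = 6, uₙ = 2.24991

p(1.99) = -9.2926080, p(2.82) = 36.1906658
u₂ = 2.8200000 − 36.1906658·(0.8300000)/(45.4832737) = 2.1595758;  |Δ| = 0.6604242
p(2.1595758) = -3.6482092
u₃ = 2.1595758 − (-3.6482092)·(-0.6604242)/(-39.8388750) = 2.2200536;  |Δ| = 0.0604777
p(2.2200536) = -1.2586618
u₄ = 2.2200536 − (-1.2586618)·(0.0604777)/(2.3895474) = 2.2519094;  |Δ| = 0.0318558
p(2.2519094) = 0.0862420
u₅ = 2.2519094 − 0.0862420·(0.0318558)/(1.3449038) = 2.2498667;  |Δ| = 0.0020428
p(2.2498667) = -0.0018345
u₆ = 2.2498667 − (-0.0018345)·(-0.0020428)/(-0.0880764) = 2.2499092;  |Δ| = 0.0000425
|u₆ − u₅| = 0.0000425 < 10^{-3}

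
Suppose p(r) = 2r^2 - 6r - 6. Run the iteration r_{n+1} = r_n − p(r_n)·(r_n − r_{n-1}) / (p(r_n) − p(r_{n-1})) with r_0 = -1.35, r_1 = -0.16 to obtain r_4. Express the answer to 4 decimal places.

p(-1.35) = 5.745000, p(-0.16) = -4.988800
r_2 = -0.160000 − (-4.988800)·(-0.160000 − (-1.350000)) / (-4.988800 − 5.745000) = -0.160000 − (-5.936672)/(-10.733800) = -0.713082
p(-0.713082) = -0.704536
r_3 = -0.713082 − (-0.704536)·(-0.713082 − (-0.160000)) / (-0.704536 − (-4.988800)) = -0.713082 − (0.389666)/(4.284264) = -0.804035
p(-0.804035) = 0.117154
r_4 = -0.804035 − 0.117154·(-0.804035 − (-0.713082)) / (0.117154 − (-0.704536)) = -0.804035 − (-0.010655)/(0.821689) = -0.791067

-0.7911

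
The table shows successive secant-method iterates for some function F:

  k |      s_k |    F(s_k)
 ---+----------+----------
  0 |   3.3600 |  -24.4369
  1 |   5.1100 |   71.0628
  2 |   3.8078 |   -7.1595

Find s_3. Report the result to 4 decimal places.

s_3 = 3.8078 − (-7.1595)·(3.8078 − 5.1100) / (-7.1595 − 71.0628)
   = 3.8078 − (9.323101)/(-78.222300) = 3.926987

3.9270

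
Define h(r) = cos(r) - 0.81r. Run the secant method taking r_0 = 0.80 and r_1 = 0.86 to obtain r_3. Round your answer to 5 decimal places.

0.83166

h(0.80) = 0.0487067, h(0.86) = -0.0441625
r_2 = 0.8600000 − (-0.0441625)·(0.8600000 − 0.8000000) / (-0.0441625 − 0.0487067) = 0.8600000 − (-0.0026498)/(-0.0928692) = 0.8314679
h(0.8314679) = 0.0003028
r_3 = 0.8314679 − 0.0003028·(0.8314679 − 0.8600000) / (0.0003028 − (-0.0441625)) = 0.8314679 − (-0.0000086)/(0.0444653) = 0.8316622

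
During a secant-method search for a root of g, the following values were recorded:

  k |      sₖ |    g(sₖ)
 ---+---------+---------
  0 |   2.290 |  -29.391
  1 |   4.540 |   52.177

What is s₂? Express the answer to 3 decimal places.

s₂ = 4.540 − 52.177·(4.540 − 2.290) / (52.177 − (-29.391))
   = 4.540 − (117.39825)/(81.56800) = 3.10073

3.101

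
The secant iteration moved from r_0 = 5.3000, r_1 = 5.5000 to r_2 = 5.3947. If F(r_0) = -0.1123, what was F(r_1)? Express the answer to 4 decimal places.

The secant line through (5.3000, -0.1123) and (5.5000, F(r_1)) crosses zero at r_2 = 5.3947.
So (5.3000, -0.1123), (5.5000, F(r_1)), (5.3947, 0) are collinear:
F(r_1) = -0.1123 · (5.5000 − 5.3947) / (5.3000 − 5.3947) = -0.1123 · (0.105300)/(-0.094700) = 0.124870

0.1249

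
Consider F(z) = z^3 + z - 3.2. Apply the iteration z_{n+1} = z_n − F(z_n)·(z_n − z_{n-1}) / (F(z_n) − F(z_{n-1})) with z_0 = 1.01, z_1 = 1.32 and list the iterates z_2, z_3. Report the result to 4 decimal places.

1.2376, 1.2489

F(1.01) = -1.159699, F(1.32) = 0.419968
z_2 = 1.320000 − 0.419968·(1.320000 − 1.010000) / (0.419968 − (-1.159699)) = 1.320000 − (0.130190)/(1.579667) = 1.237584
F(1.237584) = -0.066916
z_3 = 1.237584 − (-0.066916)·(1.237584 − 1.320000) / (-0.066916 − 0.419968) = 1.237584 − (0.005515)/(-0.486884) = 1.248911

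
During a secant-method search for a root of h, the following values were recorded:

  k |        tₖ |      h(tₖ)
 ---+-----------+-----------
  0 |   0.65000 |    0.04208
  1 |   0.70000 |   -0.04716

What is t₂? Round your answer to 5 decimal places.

0.67358

t₂ = 0.70000 − (-0.04716)·(0.70000 − 0.65000) / (-0.04716 − 0.04208)
   = 0.70000 − (-0.0023580)/(-0.0892400) = 0.6735769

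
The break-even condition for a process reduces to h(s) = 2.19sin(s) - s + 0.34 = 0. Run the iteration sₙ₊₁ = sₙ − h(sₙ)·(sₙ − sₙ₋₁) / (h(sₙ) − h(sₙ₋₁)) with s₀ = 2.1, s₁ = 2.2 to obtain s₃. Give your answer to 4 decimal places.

h(2.1) = 0.130429, h(2.2) = -0.089393
s₂ = 2.200000 − (-0.089393)·(2.200000 − 2.100000) / (-0.089393 − 0.130429) = 2.200000 − (-0.008939)/(-0.219821) = 2.159334
h(2.159334) = 0.002206
s₃ = 2.159334 − 0.002206·(2.159334 − 2.200000) / (0.002206 − (-0.089393)) = 2.159334 − (-0.000090)/(0.091599) = 2.160313

2.1603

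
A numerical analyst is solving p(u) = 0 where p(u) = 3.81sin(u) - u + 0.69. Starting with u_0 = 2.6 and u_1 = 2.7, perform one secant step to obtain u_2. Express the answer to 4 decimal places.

p(2.6) = 0.054060, p(2.7) = -0.381683
u_2 = 2.700000 − (-0.381683)·(2.700000 − 2.600000) / (-0.381683 − 0.054060) = 2.700000 − (-0.038168)/(-0.435743) = 2.612406

2.6124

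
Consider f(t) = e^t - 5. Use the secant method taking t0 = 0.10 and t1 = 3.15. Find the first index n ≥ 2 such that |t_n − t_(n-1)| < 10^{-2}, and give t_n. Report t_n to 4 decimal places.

f(0.10) = -3.894829, f(3.15) = 18.336065
t2 = 3.150000 − 18.336065·(3.050000)/(22.230894) = 0.634357;  |Δ| = 2.515643
f(0.634357) = -3.114191
t3 = 0.634357 − (-3.114191)·(-2.515643)/(-21.450256) = 0.999583;  |Δ| = 0.365226
f(0.999583) = -2.282852
t4 = 0.999583 − (-2.282852)·(0.365226)/(0.831340) = 2.002491;  |Δ| = 1.002908
f(2.002491) = 2.407485
t5 = 2.002491 − 2.407485·(1.002908)/(4.690336) = 1.487712;  |Δ| = 0.514779
f(1.487712) = -0.573044
t6 = 1.487712 − (-0.573044)·(-0.514779)/(-2.980529) = 1.586685;  |Δ| = 0.098973
f(1.586685) = -0.112481
t7 = 1.586685 − (-0.112481)·(0.098973)/(0.460564) = 1.610856;  |Δ| = 0.024172
f(1.610856) = 0.007097
t8 = 1.610856 − 0.007097·(0.024172)/(0.119578) = 1.609422;  |Δ| = 0.001435
|t8 − t7| = 0.001435 < 10^{-2}

n = 8, t_n = 1.6094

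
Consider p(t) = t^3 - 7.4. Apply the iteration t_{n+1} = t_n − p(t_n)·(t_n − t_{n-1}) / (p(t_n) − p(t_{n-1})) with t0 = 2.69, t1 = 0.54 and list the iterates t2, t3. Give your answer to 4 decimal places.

p(2.69) = 12.065109, p(0.54) = -7.242536
t2 = 0.540000 − (-7.242536)·(0.540000 − 2.690000) / (-7.242536 − 12.065109) = 0.540000 − (15.571452)/(-19.307645) = 1.346492
p(1.346492) = -4.958758
t3 = 1.346492 − (-4.958758)·(1.346492 − 0.540000) / (-4.958758 − (-7.242536)) = 1.346492 − (-3.999196)/(2.283778) = 3.097623

1.3465, 3.0976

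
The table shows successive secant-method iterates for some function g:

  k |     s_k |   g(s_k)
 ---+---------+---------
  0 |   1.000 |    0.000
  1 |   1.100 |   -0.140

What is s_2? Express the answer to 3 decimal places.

s_2 = 1.100 − (-0.140)·(1.100 − 1.000) / (-0.140 − 0.000)
   = 1.100 − (-0.01400)/(-0.14000) = 1.00000

1.000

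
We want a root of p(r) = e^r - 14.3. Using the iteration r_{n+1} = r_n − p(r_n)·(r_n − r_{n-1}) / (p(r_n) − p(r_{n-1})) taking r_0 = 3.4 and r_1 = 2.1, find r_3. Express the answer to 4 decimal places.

p(3.4) = 15.664100, p(2.1) = -6.133830
r_2 = 2.100000 − (-6.133830)·(2.100000 − 3.400000) / (-6.133830 − 15.664100) = 2.100000 − (7.973979)/(-21.797930) = 2.465814
p(2.465814) = -2.526943
r_3 = 2.465814 − (-2.526943)·(2.465814 − 2.100000) / (-2.526943 − (-6.133830)) = 2.465814 − (-0.924390)/(3.606887) = 2.722098

2.7221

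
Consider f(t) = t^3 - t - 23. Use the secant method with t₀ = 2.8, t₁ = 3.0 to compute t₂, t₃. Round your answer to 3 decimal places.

2.959, 2.961

f(2.8) = -3.84800, f(3.0) = 1.00000
t₂ = 3.00000 − 1.00000·(3.00000 − 2.80000) / (1.00000 − (-3.84800)) = 3.00000 − (0.20000)/(4.84800) = 2.95875
f(2.95875) = -0.05736
t₃ = 2.95875 − (-0.05736)·(2.95875 − 3.00000) / (-0.05736 − 1.00000) = 2.95875 − (0.00237)/(-1.05736) = 2.96098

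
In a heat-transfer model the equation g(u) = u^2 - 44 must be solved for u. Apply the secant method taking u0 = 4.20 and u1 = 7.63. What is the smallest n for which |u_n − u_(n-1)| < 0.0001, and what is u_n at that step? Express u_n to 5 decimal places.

g(4.20) = -26.3600000, g(7.63) = 14.2169000
u2 = 7.6300000 − 14.2169000·(3.4300000)/(40.5769000) = 6.4282333;  |Δ| = 1.2017667
g(6.4282333) = -2.6778166
u3 = 6.4282333 − (-2.6778166)·(-1.2017667)/(-16.8947166) = 6.6187136;  |Δ| = 0.1904803
g(6.6187136) = -0.1926301
u4 = 6.6187136 − (-0.1926301)·(0.1904803)/(2.4851864) = 6.6334780;  |Δ| = 0.0147644
g(6.6334780) = 0.0030303
u5 = 6.6334780 − 0.0030303·(0.0147644)/(0.1956605) = 6.6332493;  |Δ| = 0.0002287
g(6.6332493) = -0.0000033
u6 = 6.6332493 − (-0.0000033)·(-0.0002287)/(-0.0030336) = 6.6332496;  |Δ| = 0.0000003
|u6 − u5| = 0.0000003 < 0.0001

n = 6, u_n = 6.63325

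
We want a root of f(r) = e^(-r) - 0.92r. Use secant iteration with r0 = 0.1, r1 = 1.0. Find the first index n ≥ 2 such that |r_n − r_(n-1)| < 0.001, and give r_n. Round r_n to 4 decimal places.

f(0.1) = 0.812837, f(1.0) = -0.552121
r2 = 1.000000 − (-0.552121)·(0.900000)/(-1.364958) = 0.635953;  |Δ| = 0.364047
f(0.635953) = -0.055646
r3 = 0.635953 − (-0.055646)·(-0.364047)/(0.496474) = 0.595150;  |Δ| = 0.040804
f(0.595150) = 0.003942
r4 = 0.595150 − 0.003942·(-0.040804)/(0.059589) = 0.597849;  |Δ| = 0.002699
f(0.597849) = -0.000028
r5 = 0.597849 − (-0.000028)·(0.002699)/(-0.003970) = 0.597830;  |Δ| = 0.000019
|r5 − r4| = 0.000019 < 0.001

n = 5, r_n = 0.5978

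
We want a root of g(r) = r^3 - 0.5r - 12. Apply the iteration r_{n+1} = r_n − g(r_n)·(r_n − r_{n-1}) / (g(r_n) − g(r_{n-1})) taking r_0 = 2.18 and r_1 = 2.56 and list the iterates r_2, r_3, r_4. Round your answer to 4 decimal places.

g(2.18) = -2.729768, g(2.56) = 3.497216
r_2 = 2.560000 − 3.497216·(2.560000 − 2.180000) / (3.497216 − (-2.729768)) = 2.560000 − (1.328942)/(6.226984) = 2.346583
g(2.346583) = -0.251940
r_3 = 2.346583 − (-0.251940)·(2.346583 − 2.560000) / (-0.251940 − 3.497216) = 2.346583 − (0.053768)/(-3.749156) = 2.360925
g(2.360925) = -0.020749
r_4 = 2.360925 − (-0.020749)·(2.360925 − 2.346583) / (-0.020749 − (-0.251940)) = 2.360925 − (-0.000298)/(0.231191) = 2.362212

2.3466, 2.3609, 2.3622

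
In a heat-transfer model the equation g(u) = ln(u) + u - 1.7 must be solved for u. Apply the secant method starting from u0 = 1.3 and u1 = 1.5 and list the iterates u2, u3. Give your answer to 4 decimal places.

g(1.3) = -0.137636, g(1.5) = 0.205465
u2 = 1.500000 − 0.205465·(1.500000 − 1.300000) / (0.205465 − (-0.137636)) = 1.500000 − (0.041093)/(0.343101) = 1.380230
g(1.380230) = 0.002481
u3 = 1.380230 − 0.002481·(1.380230 − 1.500000) / (0.002481 − 0.205465) = 1.380230 − (-0.000297)/(-0.202984) = 1.378767

1.3802, 1.3788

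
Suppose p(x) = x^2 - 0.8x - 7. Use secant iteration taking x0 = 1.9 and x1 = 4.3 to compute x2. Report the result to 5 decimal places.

2.80926

p(1.9) = -4.9100000, p(4.3) = 8.0500000
x2 = 4.3000000 − 8.0500000·(4.3000000 − 1.9000000) / (8.0500000 − (-4.9100000)) = 4.3000000 − (19.3200000)/(12.9600000) = 2.8092593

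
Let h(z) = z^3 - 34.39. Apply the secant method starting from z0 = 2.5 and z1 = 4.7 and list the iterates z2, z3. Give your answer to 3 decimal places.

2.968, 3.152

h(2.5) = -18.76500, h(4.7) = 69.43300
z2 = 4.70000 − 69.43300·(4.70000 − 2.50000) / (69.43300 − (-18.76500)) = 4.70000 − (152.75260)/(88.19800) = 2.96807
h(2.96807) = -8.24292
z3 = 2.96807 − (-8.24292)·(2.96807 − 4.70000) / (-8.24292 − 69.43300) = 2.96807 − (14.27614)/(-77.67592) = 3.15186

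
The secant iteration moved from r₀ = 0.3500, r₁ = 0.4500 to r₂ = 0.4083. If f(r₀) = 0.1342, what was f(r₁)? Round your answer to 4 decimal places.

-0.0960

The secant line through (0.3500, 0.1342) and (0.4500, f(r₁)) crosses zero at r₂ = 0.4083.
So (0.3500, 0.1342), (0.4500, f(r₁)), (0.4083, 0) are collinear:
f(r₁) = 0.1342 · (0.4500 − 0.4083) / (0.3500 − 0.4083) = 0.1342 · (0.041700)/(-0.058300) = -0.095989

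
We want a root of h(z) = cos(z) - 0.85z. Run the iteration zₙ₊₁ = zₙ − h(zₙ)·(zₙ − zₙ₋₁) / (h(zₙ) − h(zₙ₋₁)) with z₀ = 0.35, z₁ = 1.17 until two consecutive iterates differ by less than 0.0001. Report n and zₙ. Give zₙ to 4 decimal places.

h(0.35) = 0.641873, h(1.17) = -0.604348
z₂ = 1.170000 − (-0.604348)·(0.820000)/(-1.246221) = 0.772345;  |Δ| = 0.397655
h(0.772345) = 0.059783
z₃ = 0.772345 − 0.059783·(-0.397655)/(0.664131) = 0.808141;  |Δ| = 0.035795
h(0.808141) = 0.003924
z₄ = 0.808141 − 0.003924·(0.035795)/(-0.055858) = 0.810656;  |Δ| = 0.002515
h(0.810656) = -0.000034
z₅ = 0.810656 − (-0.000034)·(0.002515)/(-0.003958) = 0.810634;  |Δ| = 0.000021
|z₅ − z₄| = 0.000021 < 0.0001

n = 5, zₙ = 0.8106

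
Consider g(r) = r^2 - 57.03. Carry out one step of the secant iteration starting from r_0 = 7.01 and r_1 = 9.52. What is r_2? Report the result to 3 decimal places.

7.487

g(7.01) = -7.88990, g(9.52) = 33.60040
r_2 = 9.52000 − 33.60040·(9.52000 − 7.01000) / (33.60040 − (-7.88990)) = 9.52000 − (84.33700)/(41.49030) = 7.48731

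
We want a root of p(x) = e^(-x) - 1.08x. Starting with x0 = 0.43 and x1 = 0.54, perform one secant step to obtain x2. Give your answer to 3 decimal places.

p(0.43) = 0.18611, p(0.54) = -0.00045
x2 = 0.54000 − (-0.00045)·(0.54000 − 0.43000) / (-0.00045 − 0.18611) = 0.54000 − (-0.00005)/(-0.18656) = 0.53973

0.540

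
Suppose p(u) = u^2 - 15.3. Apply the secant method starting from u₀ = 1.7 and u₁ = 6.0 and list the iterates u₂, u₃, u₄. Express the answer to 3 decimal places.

3.312, 3.777, 3.923

p(1.7) = -12.41000, p(6.0) = 20.70000
u₂ = 6.00000 − 20.70000·(6.00000 − 1.70000) / (20.70000 − (-12.41000)) = 6.00000 − (89.01000)/(33.11000) = 3.31169
p(3.31169) = -4.33272
u₃ = 3.31169 − (-4.33272)·(3.31169 − 6.00000) / (-4.33272 − 20.70000) = 3.31169 − (11.64770)/(-25.03272) = 3.77699
p(3.77699) = -1.03437
u₄ = 3.77699 − (-1.03437)·(3.77699 − 3.31169) / (-1.03437 − (-4.33272)) = 3.77699 − (-0.48129)/(3.29835) = 3.92291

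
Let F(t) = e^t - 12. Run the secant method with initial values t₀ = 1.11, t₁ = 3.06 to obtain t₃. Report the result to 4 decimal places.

2.3698

F(1.11) = -8.965642, F(3.06) = 9.327557
t₂ = 3.060000 − 9.327557·(3.060000 − 1.110000) / (9.327557 − (-8.965642)) = 3.060000 − (18.188736)/(18.293199) = 2.065710
F(2.065710) = -4.109098
t₃ = 2.065710 − (-4.109098)·(2.065710 − 3.060000) / (-4.109098 − 9.327557) = 2.065710 − (4.085633)/(-13.436655) = 2.369777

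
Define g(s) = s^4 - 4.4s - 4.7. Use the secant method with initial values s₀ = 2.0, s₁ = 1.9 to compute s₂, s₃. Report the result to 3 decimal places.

1.901, 1.901

g(2.0) = 2.50000, g(1.9) = -0.02790
s₂ = 1.90000 − (-0.02790)·(1.90000 − 2.00000) / (-0.02790 − 2.50000) = 1.90000 − (0.00279)/(-2.52790) = 1.90110
g(1.90110) = -0.00245
s₃ = 1.90110 − (-0.00245)·(1.90110 − 1.90000) / (-0.00245 − (-0.02790)) = 1.90110 − (0.00000)/(0.02545) = 1.90121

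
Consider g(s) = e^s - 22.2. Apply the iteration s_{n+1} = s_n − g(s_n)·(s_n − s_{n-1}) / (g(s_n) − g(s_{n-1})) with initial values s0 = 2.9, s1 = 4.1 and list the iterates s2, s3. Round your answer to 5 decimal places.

g(2.9) = -4.0258546, g(4.1) = 38.1402876
s2 = 4.1000000 − 38.1402876·(4.1000000 − 2.9000000) / (38.1402876 − (-4.0258546)) = 4.1000000 − (45.7683451)/(42.1661422) = 3.0145712
g(3.0145712) = -1.8196500
s3 = 3.0145712 − (-1.8196500)·(3.0145712 − 4.1000000) / (-1.8196500 − 38.1402876) = 3.0145712 − (1.9751005)/(-39.9599376) = 3.0639982

3.01457, 3.06400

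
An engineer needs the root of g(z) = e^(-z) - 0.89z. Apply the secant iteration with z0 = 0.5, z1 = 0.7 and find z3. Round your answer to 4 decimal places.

0.6103

g(0.5) = 0.161531, g(0.7) = -0.126415
z2 = 0.700000 − (-0.126415)·(0.700000 − 0.500000) / (-0.126415 − 0.161531) = 0.700000 − (-0.025283)/(-0.287945) = 0.612195
g(0.612195) = -0.002695
z3 = 0.612195 − (-0.002695)·(0.612195 − 0.700000) / (-0.002695 − (-0.126415)) = 0.612195 − (0.000237)/(0.123720) = 0.610283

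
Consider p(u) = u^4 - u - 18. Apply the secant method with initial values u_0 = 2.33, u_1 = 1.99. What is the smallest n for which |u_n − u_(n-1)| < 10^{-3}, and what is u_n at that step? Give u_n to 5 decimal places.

n = 5, u_n = 2.11785

p(2.33) = 9.1429552, p(1.99) = -4.3076080
u_2 = 1.9900000 − (-4.3076080)·(-0.3400000)/(-13.4505632) = 2.0988866;  |Δ| = 0.1088866
p(2.0988866) = -0.6919969
u_3 = 2.0988866 − (-0.6919969)·(0.1088866)/(3.6156111) = 2.1197266;  |Δ| = 0.0208400
p(2.1197266) = 0.0694874
u_4 = 2.1197266 − 0.0694874·(0.0208400)/(0.7614844) = 2.1178249;  |Δ| = 0.0019017
p(2.1178249) = -0.0009640
u_5 = 2.1178249 − (-0.0009640)·(-0.0019017)/(-0.0704514) = 2.1178509;  |Δ| = 0.0000260
|u_5 − u_4| = 0.0000260 < 10^{-3}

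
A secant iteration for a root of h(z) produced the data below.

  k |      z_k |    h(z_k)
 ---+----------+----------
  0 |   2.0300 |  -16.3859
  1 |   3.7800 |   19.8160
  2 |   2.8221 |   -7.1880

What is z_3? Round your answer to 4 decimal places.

z_3 = 2.8221 − (-7.1880)·(2.8221 − 3.7800) / (-7.1880 − 19.8160)
   = 2.8221 − (6.885385)/(-27.004000) = 3.077076

3.0771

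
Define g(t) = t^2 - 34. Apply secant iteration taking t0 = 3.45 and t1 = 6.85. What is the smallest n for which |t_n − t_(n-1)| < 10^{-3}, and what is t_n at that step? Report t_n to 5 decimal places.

g(3.45) = -22.0975000, g(6.85) = 12.9225000
t2 = 6.8500000 − 12.9225000·(3.4000000)/(35.0200000) = 5.5953883;  |Δ| = 1.2546117
g(5.5953883) = -2.6916292
t3 = 5.5953883 − (-2.6916292)·(-1.2546117)/(-15.6141292) = 5.8116636;  |Δ| = 0.2162752
g(5.8116636) = -0.2245664
t4 = 5.8116636 − (-0.2245664)·(0.2162752)/(2.4670628) = 5.8313502;  |Δ| = 0.0196866
g(5.8313502) = 0.0046453
t5 = 5.8313502 − 0.0046453·(0.0196866)/(0.2292117) = 5.8309512;  |Δ| = 0.0003990
|t5 − t4| = 0.0003990 < 10^{-3}

n = 5, t_n = 5.83095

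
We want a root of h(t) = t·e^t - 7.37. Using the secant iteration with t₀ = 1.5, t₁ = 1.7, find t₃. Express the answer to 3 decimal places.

1.555

h(1.5) = -0.64747, h(1.7) = 1.93571
t₂ = 1.70000 − 1.93571·(1.70000 − 1.50000) / (1.93571 − (-0.64747)) = 1.70000 − (0.38714)/(2.58318) = 1.55013
h(1.55013) = -0.06567
t₃ = 1.55013 − (-0.06567)·(1.55013 − 1.70000) / (-0.06567 − 1.93571) = 1.55013 − (0.00984)/(-2.00138) = 1.55505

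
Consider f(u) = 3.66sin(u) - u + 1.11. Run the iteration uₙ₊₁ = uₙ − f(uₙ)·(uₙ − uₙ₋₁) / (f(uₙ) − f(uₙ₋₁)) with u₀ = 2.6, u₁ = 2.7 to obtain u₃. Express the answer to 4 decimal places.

f(2.6) = 0.396735, f(2.7) = -0.025790
u₂ = 2.700000 − (-0.025790)·(2.700000 − 2.600000) / (-0.025790 − 0.396735) = 2.700000 − (-0.002579)/(-0.422525) = 2.693896
f(2.693896) = 0.000481
u₃ = 2.693896 − 0.000481·(2.693896 − 2.700000) / (0.000481 − (-0.025790)) = 2.693896 − (-0.000003)/(0.026271) = 2.694008

2.6940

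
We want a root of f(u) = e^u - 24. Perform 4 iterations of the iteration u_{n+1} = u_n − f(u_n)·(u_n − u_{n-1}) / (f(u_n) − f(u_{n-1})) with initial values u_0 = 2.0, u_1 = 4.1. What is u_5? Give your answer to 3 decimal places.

f(2.0) = -16.61094, f(4.1) = 36.34029
u_2 = 4.10000 − 36.34029·(4.10000 − 2.00000) / (36.34029 − (-16.61094)) = 4.10000 − (76.31460)/(52.95123) = 2.65878
f(2.65878) = -9.72120
u_3 = 2.65878 − (-9.72120)·(2.65878 − 4.10000) / (-9.72120 − 36.34029) = 2.65878 − (14.01044)/(-46.06149) = 2.96294
f(2.96294) = -4.64514
u_4 = 2.96294 − (-4.64514)·(2.96294 − 2.65878) / (-4.64514 − (-9.72120)) = 2.96294 − (-1.41290)/(5.07607) = 3.24129
f(3.24129) = 1.56667
u_5 = 3.24129 − 1.56667·(3.24129 − 2.96294) / (1.56667 − (-4.64514)) = 3.24129 − (0.43608)/(6.21181) = 3.17109

3.171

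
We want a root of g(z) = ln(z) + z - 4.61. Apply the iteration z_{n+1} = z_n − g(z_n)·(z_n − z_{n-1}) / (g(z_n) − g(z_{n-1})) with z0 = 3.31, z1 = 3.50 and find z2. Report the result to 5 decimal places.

g(3.31) = -0.1030518, g(3.50) = 0.1427630
z2 = 3.5000000 − 0.1427630·(3.5000000 − 3.3100000) / (0.1427630 − (-0.1030518)) = 3.5000000 − (0.0271250)/(0.2458148) = 3.3896528

3.38965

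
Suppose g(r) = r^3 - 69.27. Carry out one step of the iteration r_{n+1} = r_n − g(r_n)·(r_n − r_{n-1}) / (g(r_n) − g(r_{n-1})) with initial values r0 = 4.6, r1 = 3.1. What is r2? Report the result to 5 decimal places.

3.97673

g(4.6) = 28.0660000, g(3.1) = -39.4790000
r2 = 3.1000000 − (-39.4790000)·(3.1000000 − 4.6000000) / (-39.4790000 − 28.0660000) = 3.1000000 − (59.2185000)/(-67.5450000) = 3.9767266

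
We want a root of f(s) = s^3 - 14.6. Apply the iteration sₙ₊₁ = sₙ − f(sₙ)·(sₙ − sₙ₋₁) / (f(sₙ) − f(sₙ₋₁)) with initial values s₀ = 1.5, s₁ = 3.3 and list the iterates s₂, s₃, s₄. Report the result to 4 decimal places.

2.1205, 2.3468, 2.4586

f(1.5) = -11.225000, f(3.3) = 21.337000
s₂ = 3.300000 − 21.337000·(3.300000 − 1.500000) / (21.337000 − (-11.225000)) = 3.300000 − (38.406600)/(32.562000) = 2.120509
f(2.120509) = -5.065013
s₃ = 2.120509 − (-5.065013)·(2.120509 − 3.300000) / (-5.065013 − 21.337000) = 2.120509 − (5.974140)/(-26.402013) = 2.346784
f(2.346784) = -1.675325
s₄ = 2.346784 − (-1.675325)·(2.346784 − 2.120509) / (-1.675325 − (-5.065013)) = 2.346784 − (-0.379086)/(3.389688) = 2.458619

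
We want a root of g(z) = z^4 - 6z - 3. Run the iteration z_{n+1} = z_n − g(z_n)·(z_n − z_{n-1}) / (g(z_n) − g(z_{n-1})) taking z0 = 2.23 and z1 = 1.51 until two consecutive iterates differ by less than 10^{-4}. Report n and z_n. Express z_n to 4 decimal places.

n = 7, z_n = 1.9601

g(2.23) = 8.349734, g(1.51) = -6.861144
z2 = 1.510000 − (-6.861144)·(-0.720000)/(-15.210878) = 1.834769;  |Δ| = 0.324769
g(1.834769) = -2.676116
z3 = 1.834769 − (-2.676116)·(0.324769)/(4.185028) = 2.042443;  |Δ| = 0.207674
g(2.042443) = 2.147358
z4 = 2.042443 − 2.147358·(0.207674)/(4.823474) = 1.949989;  |Δ| = 0.092454
g(1.949989) = -0.241262
z5 = 1.949989 − (-0.241262)·(-0.092454)/(-2.388619) = 1.959327;  |Δ| = 0.009338
g(1.959327) = -0.018331
z6 = 1.959327 − (-0.018331)·(0.009338)/(0.222930) = 1.960095;  |Δ| = 0.000768
g(1.960095) = 0.000178
z7 = 1.960095 − 0.000178·(0.000768)/(0.018510) = 1.960087;  |Δ| = 0.000007
|z7 − z6| = 0.000007 < 10^{-4}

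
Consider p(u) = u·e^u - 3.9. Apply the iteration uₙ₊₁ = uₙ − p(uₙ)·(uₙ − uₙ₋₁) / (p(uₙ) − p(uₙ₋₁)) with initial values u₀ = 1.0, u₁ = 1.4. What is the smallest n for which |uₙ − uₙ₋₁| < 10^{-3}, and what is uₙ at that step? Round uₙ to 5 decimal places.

n = 5, uₙ = 1.18838

p(1.0) = -1.1817182, p(1.4) = 1.7772800
u₂ = 1.4000000 − 1.7772800·(0.4000000)/(2.9589981) = 1.1597457;  |Δ| = 0.2402543
p(1.1597457) = -0.2014292
u₃ = 1.1597457 − (-0.2014292)·(-0.2402543)/(-1.9787091) = 1.1842032;  |Δ| = 0.0244575
p(1.1842032) = -0.0299272
u₄ = 1.1842032 − (-0.0299272)·(0.0244575)/(0.1715020) = 1.1884710;  |Δ| = 0.0042678
p(1.1884710) = 0.0006323
u₅ = 1.1884710 − 0.0006323·(0.0042678)/(0.0305595) = 1.1883827;  |Δ| = 0.0000883
|u₅ − u₄| = 0.0000883 < 10^{-3}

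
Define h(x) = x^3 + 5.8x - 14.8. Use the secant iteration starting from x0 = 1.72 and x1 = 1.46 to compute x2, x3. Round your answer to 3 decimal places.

1.700, 1.702

h(1.72) = 0.26445, h(1.46) = -3.21986
x2 = 1.46000 − (-3.21986)·(1.46000 − 1.72000) / (-3.21986 − 0.26445) = 1.46000 − (0.83716)/(-3.48431) = 1.70027
h(1.70027) = -0.02314
x3 = 1.70027 − (-0.02314)·(1.70027 − 1.46000) / (-0.02314 − (-3.21986)) = 1.70027 − (-0.00556)/(3.19673) = 1.70201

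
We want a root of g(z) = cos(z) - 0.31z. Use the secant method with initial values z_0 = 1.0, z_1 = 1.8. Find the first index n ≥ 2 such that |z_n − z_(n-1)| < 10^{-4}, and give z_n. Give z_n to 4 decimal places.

n = 5, z_n = 1.1922

g(1.0) = 0.230302, g(1.8) = -0.785202
z_2 = 1.800000 − (-0.785202)·(0.800000)/(-1.015504) = 1.181429;  |Δ| = 0.618571
g(1.181429) = 0.013360
z_3 = 1.181429 − 0.013360·(-0.618571)/(0.798562) = 1.191778;  |Δ| = 0.010349
g(1.191778) = 0.000558
z_4 = 1.191778 − 0.000558·(0.010349)/(-0.012803) = 1.192229;  |Δ| = 0.000451
g(1.192229) = -0.000001
z_5 = 1.192229 − (-0.000001)·(0.000451)/(-0.000559) = 1.192228;  |Δ| = 0.000001
|z_5 − z_4| = 0.000001 < 10^{-4}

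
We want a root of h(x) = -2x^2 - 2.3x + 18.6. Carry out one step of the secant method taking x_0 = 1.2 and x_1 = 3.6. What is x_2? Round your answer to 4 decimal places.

h(1.2) = 12.960000, h(3.6) = -15.600000
x_2 = 3.600000 − (-15.600000)·(3.600000 − 1.200000) / (-15.600000 − 12.960000) = 3.600000 − (-37.440000)/(-28.560000) = 2.289076

2.2891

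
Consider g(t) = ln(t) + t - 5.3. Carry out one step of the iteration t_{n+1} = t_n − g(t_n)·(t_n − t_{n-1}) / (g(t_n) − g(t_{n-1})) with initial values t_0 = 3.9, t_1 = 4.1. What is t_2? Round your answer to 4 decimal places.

g(3.9) = -0.039023, g(4.1) = 0.210987
t_2 = 4.100000 − 0.210987·(4.100000 − 3.900000) / (0.210987 − (-0.039023)) = 4.100000 − (0.042197)/(0.250010) = 3.931217

3.9312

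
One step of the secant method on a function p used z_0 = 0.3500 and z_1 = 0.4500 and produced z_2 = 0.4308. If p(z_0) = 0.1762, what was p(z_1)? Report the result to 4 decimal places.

The secant line through (0.3500, 0.1762) and (0.4500, p(z_1)) crosses zero at z_2 = 0.4308.
So (0.3500, 0.1762), (0.4500, p(z_1)), (0.4308, 0) are collinear:
p(z_1) = 0.1762 · (0.4500 − 0.4308) / (0.3500 − 0.4308) = 0.1762 · (0.019200)/(-0.080800) = -0.041869

-0.0419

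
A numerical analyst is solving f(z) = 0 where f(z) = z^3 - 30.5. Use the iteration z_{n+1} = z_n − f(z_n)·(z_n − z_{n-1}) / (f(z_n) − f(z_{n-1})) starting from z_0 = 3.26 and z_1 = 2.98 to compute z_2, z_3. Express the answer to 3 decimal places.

3.118, 3.125

f(3.26) = 4.14598, f(2.98) = -4.03641
z_2 = 2.98000 − (-4.03641)·(2.98000 − 3.26000) / (-4.03641 − 4.14598) = 2.98000 − (1.13019)/(-8.18238) = 3.11813
f(3.11813) = -0.18339
z_3 = 3.11813 − (-0.18339)·(3.11813 − 2.98000) / (-0.18339 − (-4.03641)) = 3.11813 − (-0.02533)/(3.85302) = 3.12470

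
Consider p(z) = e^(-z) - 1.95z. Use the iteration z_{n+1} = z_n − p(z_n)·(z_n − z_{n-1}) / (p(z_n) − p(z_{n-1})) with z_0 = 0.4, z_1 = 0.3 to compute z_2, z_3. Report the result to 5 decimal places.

p(0.4) = -0.1096800, p(0.3) = 0.1558182
z_2 = 0.3000000 − 0.1558182·(0.3000000 − 0.4000000) / (0.1558182 − (-0.1096800)) = 0.3000000 − (-0.0155818)/(0.2654982) = 0.3586890
p(0.3586890) = -0.0008520
z_3 = 0.3586890 − (-0.0008520)·(0.3586890 − 0.3000000) / (-0.0008520 − 0.1558182) = 0.3586890 − (-0.0000500)/(-0.1566702) = 0.3583698

0.35869, 0.35837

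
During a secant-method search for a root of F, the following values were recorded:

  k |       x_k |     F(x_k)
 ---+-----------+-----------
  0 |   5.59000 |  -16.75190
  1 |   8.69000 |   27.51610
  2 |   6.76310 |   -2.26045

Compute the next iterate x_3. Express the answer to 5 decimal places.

x_3 = 6.76310 − (-2.26045)·(6.76310 − 8.69000) / (-2.26045 − 27.51610)
   = 6.76310 − (4.3556611)/(-29.7765500) = 6.9093782

6.90938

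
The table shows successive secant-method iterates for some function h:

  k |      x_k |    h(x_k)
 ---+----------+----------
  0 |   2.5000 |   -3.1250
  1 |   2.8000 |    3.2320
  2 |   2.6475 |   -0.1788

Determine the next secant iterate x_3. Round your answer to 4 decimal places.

2.6555

x_3 = 2.6475 − (-0.1788)·(2.6475 − 2.8000) / (-0.1788 − 3.2320)
   = 2.6475 − (0.027267)/(-3.410800) = 2.655494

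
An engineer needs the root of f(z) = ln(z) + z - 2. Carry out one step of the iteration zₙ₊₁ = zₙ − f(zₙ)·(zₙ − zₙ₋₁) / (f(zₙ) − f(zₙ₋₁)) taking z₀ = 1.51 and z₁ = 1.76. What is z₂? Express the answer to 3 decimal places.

f(1.51) = -0.07789, f(1.76) = 0.32531
z₂ = 1.76000 − 0.32531·(1.76000 − 1.51000) / (0.32531 − (-0.07789)) = 1.76000 − (0.08133)/(0.40320) = 1.55829

1.558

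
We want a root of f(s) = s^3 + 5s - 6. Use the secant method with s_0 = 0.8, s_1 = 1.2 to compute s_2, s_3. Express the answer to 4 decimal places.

f(0.8) = -1.488000, f(1.2) = 1.728000
s_2 = 1.200000 − 1.728000·(1.200000 − 0.800000) / (1.728000 − (-1.488000)) = 1.200000 − (0.691200)/(3.216000) = 0.985075
f(0.985075) = -0.118738
s_3 = 0.985075 − (-0.118738)·(0.985075 − 1.200000) / (-0.118738 − 1.728000) = 0.985075 − (0.025520)/(-1.846738) = 0.998893

0.9851, 0.9989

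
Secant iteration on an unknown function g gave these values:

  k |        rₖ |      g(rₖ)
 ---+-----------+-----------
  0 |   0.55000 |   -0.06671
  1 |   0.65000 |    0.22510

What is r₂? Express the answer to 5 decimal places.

0.57286

r₂ = 0.65000 − 0.22510·(0.65000 − 0.55000) / (0.22510 − (-0.06671))
   = 0.65000 − (0.0225100)/(0.2918100) = 0.5728608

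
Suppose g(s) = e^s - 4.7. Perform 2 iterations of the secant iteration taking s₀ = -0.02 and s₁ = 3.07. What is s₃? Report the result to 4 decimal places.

0.9201

g(-0.02) = -3.719801, g(3.07) = 16.841903
s₂ = 3.070000 − 16.841903·(3.070000 − (-0.020000)) / (16.841903 − (-3.719801)) = 3.070000 − (52.041479)/(20.561704) = 0.539009
g(0.539009) = -2.985692
s₃ = 0.539009 − (-2.985692)·(0.539009 − 3.070000) / (-2.985692 − 16.841903) = 0.539009 − (7.556759)/(-19.827595) = 0.920133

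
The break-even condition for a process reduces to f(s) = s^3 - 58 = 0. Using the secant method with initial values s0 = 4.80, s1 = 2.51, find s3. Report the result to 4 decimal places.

f(4.80) = 52.592000, f(2.51) = -42.186749
s2 = 2.510000 − (-42.186749)·(2.510000 − 4.800000) / (-42.186749 − 52.592000) = 2.510000 − (96.607655)/(-94.778749) = 3.529297
f(3.529297) = -14.039313
s3 = 3.529297 − (-14.039313)·(3.529297 − 2.510000) / (-14.039313 − (-42.186749)) = 3.529297 − (-14.310224)/(28.147436) = 4.037699

4.0377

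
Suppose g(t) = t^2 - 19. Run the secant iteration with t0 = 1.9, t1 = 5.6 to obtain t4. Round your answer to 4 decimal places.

4.3615

g(1.9) = -15.390000, g(5.6) = 12.360000
t2 = 5.600000 − 12.360000·(5.600000 − 1.900000) / (12.360000 − (-15.390000)) = 5.600000 − (45.732000)/(27.750000) = 3.952000
g(3.952000) = -3.381696
t3 = 3.952000 − (-3.381696)·(3.952000 − 5.600000) / (-3.381696 − 12.360000) = 3.952000 − (5.573035)/(-15.741696) = 4.306030
g(4.306030) = -0.458104
t4 = 4.306030 − (-0.458104)·(4.306030 − 3.952000) / (-0.458104 − (-3.381696)) = 4.306030 − (-0.162183)/(2.923592) = 4.361504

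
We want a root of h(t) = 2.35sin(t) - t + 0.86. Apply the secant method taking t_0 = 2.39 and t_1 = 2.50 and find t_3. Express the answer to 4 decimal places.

h(2.39) = 0.074588, h(2.50) = -0.233590
t_2 = 2.500000 − (-0.233590)·(2.500000 − 2.390000) / (-0.233590 − 0.074588) = 2.500000 − (-0.025695)/(-0.308178) = 2.416623
h(2.416623) = 0.001692
t_3 = 2.416623 − 0.001692·(2.416623 − 2.500000) / (0.001692 − (-0.233590)) = 2.416623 − (-0.000141)/(0.235282) = 2.417223

2.4172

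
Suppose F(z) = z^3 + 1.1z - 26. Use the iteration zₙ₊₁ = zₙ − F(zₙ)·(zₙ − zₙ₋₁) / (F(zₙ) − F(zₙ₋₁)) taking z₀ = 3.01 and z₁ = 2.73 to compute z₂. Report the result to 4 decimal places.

2.8326

F(3.01) = 4.581901, F(2.73) = -2.650583
z₂ = 2.730000 − (-2.650583)·(2.730000 − 3.010000) / (-2.650583 − 4.581901) = 2.730000 − (0.742163)/(-7.232484) = 2.832615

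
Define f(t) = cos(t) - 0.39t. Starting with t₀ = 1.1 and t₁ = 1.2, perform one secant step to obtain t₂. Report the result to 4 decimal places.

1.1189

f(1.1) = 0.024596, f(1.2) = -0.105642
t₂ = 1.200000 − (-0.105642)·(1.200000 − 1.100000) / (-0.105642 − 0.024596) = 1.200000 − (-0.010564)/(-0.130238) = 1.118885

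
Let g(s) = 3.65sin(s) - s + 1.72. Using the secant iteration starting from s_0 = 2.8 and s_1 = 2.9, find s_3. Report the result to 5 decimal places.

g(2.8) = 0.1427067, g(2.9) = -0.3067399
s_2 = 2.9000000 − (-0.3067399)·(2.9000000 − 2.8000000) / (-0.3067399 − 0.1427067) = 2.9000000 − (-0.0306740)/(-0.4494467) = 2.8317517
g(2.8317517) = 0.0011597
s_3 = 2.8317517 − 0.0011597·(2.8317517 − 2.9000000) / (0.0011597 − (-0.3067399)) = 2.8317517 − (-0.0000791)/(0.3078996) = 2.8320087

2.83201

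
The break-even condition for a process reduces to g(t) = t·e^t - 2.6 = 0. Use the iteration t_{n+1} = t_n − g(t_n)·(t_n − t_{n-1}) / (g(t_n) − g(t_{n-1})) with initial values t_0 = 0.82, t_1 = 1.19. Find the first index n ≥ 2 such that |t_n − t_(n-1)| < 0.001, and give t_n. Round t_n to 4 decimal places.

n = 5, t_n = 0.9779

g(0.82) = -0.738190, g(1.19) = 1.311627
t_2 = 1.190000 − 1.311627·(0.370000)/(2.049817) = 0.953246;  |Δ| = 0.236754
g(0.953246) = -0.127168
t_3 = 0.953246 − (-0.127168)·(-0.236754)/(-1.438794) = 0.974172;  |Δ| = 0.020925
g(0.974172) = -0.019446
t_4 = 0.974172 − (-0.019446)·(0.020925)/(0.107721) = 0.977949;  |Δ| = 0.003778
g(0.977949) = 0.000365
t_5 = 0.977949 − 0.000365·(0.003778)/(0.019811) = 0.977880;  |Δ| = 0.000070
|t_5 − t_4| = 0.000070 < 0.001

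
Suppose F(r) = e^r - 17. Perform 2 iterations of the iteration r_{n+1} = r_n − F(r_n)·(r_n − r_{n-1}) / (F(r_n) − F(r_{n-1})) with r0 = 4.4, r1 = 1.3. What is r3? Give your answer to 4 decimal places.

F(4.4) = 64.450869, F(1.3) = -13.330703
r2 = 1.300000 − (-13.330703)·(1.300000 − 4.400000) / (-13.330703 − 64.450869) = 1.300000 − (41.325180)/(-77.781572) = 1.831298
F(1.831298) = -10.758018
r3 = 1.831298 − (-10.758018)·(1.831298 − 1.300000) / (-10.758018 − (-13.330703)) = 1.831298 − (-5.715711)/(2.572686) = 4.052988

4.0530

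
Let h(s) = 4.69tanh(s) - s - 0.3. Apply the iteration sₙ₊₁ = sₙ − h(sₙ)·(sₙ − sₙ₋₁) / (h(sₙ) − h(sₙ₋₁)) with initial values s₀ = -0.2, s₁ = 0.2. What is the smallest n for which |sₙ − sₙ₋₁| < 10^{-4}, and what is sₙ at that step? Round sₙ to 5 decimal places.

n = 4, sₙ = 0.08153

h(-0.2) = -1.0256903, h(0.2) = 0.4256903
s₂ = 0.2000000 − 0.4256903·(0.4000000)/(1.4513805) = 0.0826799;  |Δ| = 0.1173201
h(0.0826799) = 0.0042077
s₃ = 0.0826799 − 0.0042077·(-0.1173201)/(-0.4214826) = 0.0815087;  |Δ| = 0.0011712
h(0.0815087) = -0.0000772
s₄ = 0.0815087 − (-0.0000772)·(-0.0011712)/(-0.0042849) = 0.0815298;  |Δ| = 0.0000211
|s₄ − s₃| = 0.0000211 < 10^{-4}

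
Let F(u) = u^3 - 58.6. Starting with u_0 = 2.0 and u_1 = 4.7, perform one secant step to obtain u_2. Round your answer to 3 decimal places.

F(2.0) = -50.60000, F(4.7) = 45.22300
u_2 = 4.70000 − 45.22300·(4.70000 − 2.00000) / (45.22300 − (-50.60000)) = 4.70000 − (122.10210)/(95.82300) = 3.42575

3.426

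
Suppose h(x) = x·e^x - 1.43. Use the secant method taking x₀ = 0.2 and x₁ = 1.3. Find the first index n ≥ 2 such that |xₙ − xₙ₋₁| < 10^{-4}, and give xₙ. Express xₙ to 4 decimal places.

h(0.2) = -1.185719, h(1.3) = 3.340086
x₂ = 1.300000 − 3.340086·(1.100000)/(4.525805) = 0.488190;  |Δ| = 0.811810
h(0.488190) = -0.634561
x₃ = 0.488190 − (-0.634561)·(-0.811810)/(-3.974646) = 0.617797;  |Δ| = 0.129607
h(0.617797) = -0.284087
x₄ = 0.617797 − (-0.284087)·(0.129607)/(0.350474) = 0.722854;  |Δ| = 0.105057
h(0.722854) = 0.059299
x₅ = 0.722854 − 0.059299·(0.105057)/(0.343386) = 0.704712;  |Δ| = 0.018142
h(0.704712) = -0.004183
x₆ = 0.704712 − (-0.004183)·(-0.018142)/(-0.063482) = 0.705907;  |Δ| = 0.001195
h(0.705907) = -0.000056
x₇ = 0.705907 − (-0.000056)·(0.001195)/(0.004127) = 0.705923;  |Δ| = 0.000016
|x₇ − x₆| = 0.000016 < 10^{-4}

n = 7, xₙ = 0.7059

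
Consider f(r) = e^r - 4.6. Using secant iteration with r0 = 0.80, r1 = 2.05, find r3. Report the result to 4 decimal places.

f(0.80) = -2.374459, f(2.05) = 3.167901
r2 = 2.050000 − 3.167901·(2.050000 − 0.800000) / (3.167901 − (-2.374459)) = 2.050000 − (3.959876)/(5.542360) = 1.335525
f(1.335525) = -0.798008
r3 = 1.335525 − (-0.798008)·(1.335525 − 2.050000) / (-0.798008 − 3.167901) = 1.335525 − (0.570156)/(-3.965909) = 1.479290

1.4793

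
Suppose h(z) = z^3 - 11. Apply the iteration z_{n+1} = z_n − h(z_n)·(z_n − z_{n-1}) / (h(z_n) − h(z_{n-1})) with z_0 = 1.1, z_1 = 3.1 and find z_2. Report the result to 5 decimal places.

1.77948

h(1.1) = -9.6690000, h(3.1) = 18.7910000
z_2 = 3.1000000 − 18.7910000·(3.1000000 − 1.1000000) / (18.7910000 − (-9.6690000)) = 3.1000000 − (37.5820000)/(28.4600000) = 1.7794800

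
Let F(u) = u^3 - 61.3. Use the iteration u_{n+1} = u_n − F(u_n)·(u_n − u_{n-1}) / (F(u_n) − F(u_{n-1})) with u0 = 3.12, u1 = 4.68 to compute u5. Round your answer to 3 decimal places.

3.943

F(3.12) = -30.92867, F(4.68) = 41.20323
u2 = 4.68000 − 41.20323·(4.68000 − 3.12000) / (41.20323 − (-30.92867)) = 4.68000 − (64.27704)/(72.13190) = 3.78890
F(3.78890) = -6.90763
u3 = 3.78890 − (-6.90763)·(3.78890 − 4.68000) / (-6.90763 − 41.20323) = 3.78890 − (6.15542)/(-48.11086) = 3.91684
F(3.91684) = -1.20935
u4 = 3.91684 − (-1.20935)·(3.91684 − 3.78890) / (-1.20935 − (-6.90763)) = 3.91684 − (-0.15473)/(5.69828) = 3.94399
F(3.94399) = 0.04906
u5 = 3.94399 − 0.04906·(3.94399 − 3.91684) / (0.04906 − (-1.20935)) = 3.94399 − (0.00133)/(1.25841) = 3.94293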